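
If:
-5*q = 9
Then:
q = -9/5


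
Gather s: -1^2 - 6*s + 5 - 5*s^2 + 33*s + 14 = -5*s^2 + 27*s + 18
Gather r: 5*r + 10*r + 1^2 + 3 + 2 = 15*r + 6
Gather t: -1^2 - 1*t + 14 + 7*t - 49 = 6*t - 36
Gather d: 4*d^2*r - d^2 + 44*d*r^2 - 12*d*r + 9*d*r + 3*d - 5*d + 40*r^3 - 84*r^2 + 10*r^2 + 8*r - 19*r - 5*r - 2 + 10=d^2*(4*r - 1) + d*(44*r^2 - 3*r - 2) + 40*r^3 - 74*r^2 - 16*r + 8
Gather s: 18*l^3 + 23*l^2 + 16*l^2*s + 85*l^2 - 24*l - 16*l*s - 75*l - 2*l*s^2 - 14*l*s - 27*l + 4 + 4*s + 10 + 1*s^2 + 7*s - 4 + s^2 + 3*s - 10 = 18*l^3 + 108*l^2 - 126*l + s^2*(2 - 2*l) + s*(16*l^2 - 30*l + 14)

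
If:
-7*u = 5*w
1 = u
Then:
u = 1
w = -7/5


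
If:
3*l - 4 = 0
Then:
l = 4/3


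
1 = 1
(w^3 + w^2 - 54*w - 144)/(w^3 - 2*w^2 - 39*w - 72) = (w + 6)/(w + 3)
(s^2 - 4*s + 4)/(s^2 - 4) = (s - 2)/(s + 2)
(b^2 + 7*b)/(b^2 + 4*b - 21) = b/(b - 3)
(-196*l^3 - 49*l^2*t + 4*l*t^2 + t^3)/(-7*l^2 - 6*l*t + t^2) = (28*l^2 + 11*l*t + t^2)/(l + t)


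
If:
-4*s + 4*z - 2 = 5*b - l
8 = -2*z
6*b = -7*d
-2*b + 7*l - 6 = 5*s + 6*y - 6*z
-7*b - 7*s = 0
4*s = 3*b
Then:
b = 0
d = 0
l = 18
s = 0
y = 16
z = -4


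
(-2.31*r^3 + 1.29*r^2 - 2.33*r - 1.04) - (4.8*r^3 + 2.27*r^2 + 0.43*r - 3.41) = -7.11*r^3 - 0.98*r^2 - 2.76*r + 2.37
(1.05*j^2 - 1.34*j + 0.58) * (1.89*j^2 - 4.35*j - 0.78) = 1.9845*j^4 - 7.1001*j^3 + 6.1062*j^2 - 1.4778*j - 0.4524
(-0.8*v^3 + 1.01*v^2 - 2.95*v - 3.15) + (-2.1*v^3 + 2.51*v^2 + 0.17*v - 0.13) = -2.9*v^3 + 3.52*v^2 - 2.78*v - 3.28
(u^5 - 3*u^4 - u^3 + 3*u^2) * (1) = u^5 - 3*u^4 - u^3 + 3*u^2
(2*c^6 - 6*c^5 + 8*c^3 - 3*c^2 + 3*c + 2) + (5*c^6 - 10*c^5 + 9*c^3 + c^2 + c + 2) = 7*c^6 - 16*c^5 + 17*c^3 - 2*c^2 + 4*c + 4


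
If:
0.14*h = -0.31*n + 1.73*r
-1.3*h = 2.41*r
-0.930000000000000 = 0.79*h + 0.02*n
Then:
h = -1.29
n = 4.47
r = 0.70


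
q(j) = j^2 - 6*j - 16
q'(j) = 2*j - 6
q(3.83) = -24.31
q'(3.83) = 1.66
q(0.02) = -16.12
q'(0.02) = -5.96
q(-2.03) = 0.30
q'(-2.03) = -10.06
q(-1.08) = -8.35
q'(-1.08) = -8.16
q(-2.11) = 1.11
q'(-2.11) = -10.22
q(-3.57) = 18.16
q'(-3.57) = -13.14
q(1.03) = -21.12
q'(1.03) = -3.94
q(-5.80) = 52.44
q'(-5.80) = -17.60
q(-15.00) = 299.00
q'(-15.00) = -36.00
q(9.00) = 11.00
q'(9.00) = 12.00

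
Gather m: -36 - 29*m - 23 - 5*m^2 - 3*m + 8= -5*m^2 - 32*m - 51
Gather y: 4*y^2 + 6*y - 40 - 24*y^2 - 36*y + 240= -20*y^2 - 30*y + 200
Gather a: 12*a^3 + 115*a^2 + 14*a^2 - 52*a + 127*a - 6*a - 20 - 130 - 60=12*a^3 + 129*a^2 + 69*a - 210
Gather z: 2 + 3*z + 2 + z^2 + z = z^2 + 4*z + 4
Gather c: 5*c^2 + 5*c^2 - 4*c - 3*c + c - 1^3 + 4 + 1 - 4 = 10*c^2 - 6*c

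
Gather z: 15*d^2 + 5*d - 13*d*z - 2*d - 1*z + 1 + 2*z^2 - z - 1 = 15*d^2 + 3*d + 2*z^2 + z*(-13*d - 2)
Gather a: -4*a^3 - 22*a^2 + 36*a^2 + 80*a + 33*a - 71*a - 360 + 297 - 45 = -4*a^3 + 14*a^2 + 42*a - 108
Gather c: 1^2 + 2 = 3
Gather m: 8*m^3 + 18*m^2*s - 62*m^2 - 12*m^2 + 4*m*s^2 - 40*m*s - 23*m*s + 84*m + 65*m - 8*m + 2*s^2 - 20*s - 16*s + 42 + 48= 8*m^3 + m^2*(18*s - 74) + m*(4*s^2 - 63*s + 141) + 2*s^2 - 36*s + 90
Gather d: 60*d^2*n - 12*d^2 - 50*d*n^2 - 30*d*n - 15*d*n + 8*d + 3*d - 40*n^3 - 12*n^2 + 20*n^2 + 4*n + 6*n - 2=d^2*(60*n - 12) + d*(-50*n^2 - 45*n + 11) - 40*n^3 + 8*n^2 + 10*n - 2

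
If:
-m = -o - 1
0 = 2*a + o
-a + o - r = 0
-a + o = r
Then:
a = -r/3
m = 2*r/3 + 1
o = 2*r/3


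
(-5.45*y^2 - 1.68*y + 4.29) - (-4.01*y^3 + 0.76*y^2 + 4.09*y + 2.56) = 4.01*y^3 - 6.21*y^2 - 5.77*y + 1.73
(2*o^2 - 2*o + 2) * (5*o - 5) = 10*o^3 - 20*o^2 + 20*o - 10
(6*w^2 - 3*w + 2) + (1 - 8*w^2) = -2*w^2 - 3*w + 3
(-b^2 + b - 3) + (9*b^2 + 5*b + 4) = 8*b^2 + 6*b + 1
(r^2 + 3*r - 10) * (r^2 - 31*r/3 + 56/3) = r^4 - 22*r^3/3 - 67*r^2/3 + 478*r/3 - 560/3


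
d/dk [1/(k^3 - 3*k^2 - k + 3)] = (-3*k^2 + 6*k + 1)/(k^3 - 3*k^2 - k + 3)^2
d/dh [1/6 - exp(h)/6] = -exp(h)/6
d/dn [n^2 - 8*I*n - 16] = 2*n - 8*I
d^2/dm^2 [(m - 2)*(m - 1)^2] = 6*m - 8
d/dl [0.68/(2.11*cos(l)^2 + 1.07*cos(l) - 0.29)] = (2.8696*cos(l) + 0.7276)*sin(l)/(2.11*cos(l)^2 + 1.07*cos(l) - 0.29)^2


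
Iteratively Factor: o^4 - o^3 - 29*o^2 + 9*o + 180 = (o - 3)*(o^3 + 2*o^2 - 23*o - 60) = (o - 3)*(o + 3)*(o^2 - o - 20) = (o - 5)*(o - 3)*(o + 3)*(o + 4)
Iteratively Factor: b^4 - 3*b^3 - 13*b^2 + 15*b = (b)*(b^3 - 3*b^2 - 13*b + 15) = b*(b - 1)*(b^2 - 2*b - 15) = b*(b - 5)*(b - 1)*(b + 3)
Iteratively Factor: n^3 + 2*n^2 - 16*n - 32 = (n + 2)*(n^2 - 16) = (n - 4)*(n + 2)*(n + 4)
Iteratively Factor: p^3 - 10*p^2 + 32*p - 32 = (p - 4)*(p^2 - 6*p + 8) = (p - 4)*(p - 2)*(p - 4)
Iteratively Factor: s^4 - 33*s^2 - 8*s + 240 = (s - 5)*(s^3 + 5*s^2 - 8*s - 48) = (s - 5)*(s + 4)*(s^2 + s - 12) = (s - 5)*(s - 3)*(s + 4)*(s + 4)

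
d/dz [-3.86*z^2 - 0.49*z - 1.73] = -7.72*z - 0.49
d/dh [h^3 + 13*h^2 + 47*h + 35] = 3*h^2 + 26*h + 47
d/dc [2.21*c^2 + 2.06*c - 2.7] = 4.42*c + 2.06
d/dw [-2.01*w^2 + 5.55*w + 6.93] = 5.55 - 4.02*w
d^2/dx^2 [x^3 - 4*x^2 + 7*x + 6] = 6*x - 8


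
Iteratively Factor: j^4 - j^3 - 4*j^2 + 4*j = (j + 2)*(j^3 - 3*j^2 + 2*j) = (j - 1)*(j + 2)*(j^2 - 2*j) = j*(j - 1)*(j + 2)*(j - 2)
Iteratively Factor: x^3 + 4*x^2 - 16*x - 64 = (x - 4)*(x^2 + 8*x + 16) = (x - 4)*(x + 4)*(x + 4)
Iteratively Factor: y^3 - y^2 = (y - 1)*(y^2) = y*(y - 1)*(y)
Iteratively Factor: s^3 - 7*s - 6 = (s + 2)*(s^2 - 2*s - 3) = (s - 3)*(s + 2)*(s + 1)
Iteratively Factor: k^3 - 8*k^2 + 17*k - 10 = (k - 1)*(k^2 - 7*k + 10) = (k - 5)*(k - 1)*(k - 2)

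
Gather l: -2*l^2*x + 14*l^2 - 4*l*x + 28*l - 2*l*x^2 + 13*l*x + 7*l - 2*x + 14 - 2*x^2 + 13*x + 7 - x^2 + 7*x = l^2*(14 - 2*x) + l*(-2*x^2 + 9*x + 35) - 3*x^2 + 18*x + 21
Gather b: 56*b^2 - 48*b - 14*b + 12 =56*b^2 - 62*b + 12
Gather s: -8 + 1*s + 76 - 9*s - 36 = 32 - 8*s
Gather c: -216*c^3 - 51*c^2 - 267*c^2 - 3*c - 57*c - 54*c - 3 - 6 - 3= -216*c^3 - 318*c^2 - 114*c - 12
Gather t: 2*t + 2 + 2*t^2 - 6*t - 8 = 2*t^2 - 4*t - 6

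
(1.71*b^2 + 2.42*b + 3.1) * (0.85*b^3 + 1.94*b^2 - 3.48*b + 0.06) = 1.4535*b^5 + 5.3744*b^4 + 1.379*b^3 - 2.305*b^2 - 10.6428*b + 0.186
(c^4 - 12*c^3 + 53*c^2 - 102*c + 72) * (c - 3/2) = c^5 - 27*c^4/2 + 71*c^3 - 363*c^2/2 + 225*c - 108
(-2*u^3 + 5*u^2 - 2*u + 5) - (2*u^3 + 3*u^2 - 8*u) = -4*u^3 + 2*u^2 + 6*u + 5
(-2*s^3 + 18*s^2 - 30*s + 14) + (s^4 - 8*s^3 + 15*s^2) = s^4 - 10*s^3 + 33*s^2 - 30*s + 14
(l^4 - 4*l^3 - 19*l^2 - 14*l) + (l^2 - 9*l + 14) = l^4 - 4*l^3 - 18*l^2 - 23*l + 14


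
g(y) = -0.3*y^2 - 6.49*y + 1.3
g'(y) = -0.6*y - 6.49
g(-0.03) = 1.49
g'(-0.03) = -6.47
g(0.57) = -2.50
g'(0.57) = -6.83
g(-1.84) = 12.23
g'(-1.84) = -5.39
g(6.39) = -52.42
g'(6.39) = -10.32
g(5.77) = -46.14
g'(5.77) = -9.95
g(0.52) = -2.16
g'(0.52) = -6.80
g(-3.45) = 20.12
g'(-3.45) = -4.42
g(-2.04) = 13.29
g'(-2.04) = -5.27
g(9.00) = -81.41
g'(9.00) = -11.89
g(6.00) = -48.44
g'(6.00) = -10.09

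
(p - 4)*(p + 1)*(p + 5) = p^3 + 2*p^2 - 19*p - 20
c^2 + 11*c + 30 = (c + 5)*(c + 6)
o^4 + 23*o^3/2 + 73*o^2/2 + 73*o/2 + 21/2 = (o + 1/2)*(o + 1)*(o + 3)*(o + 7)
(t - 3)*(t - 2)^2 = t^3 - 7*t^2 + 16*t - 12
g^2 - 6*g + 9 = (g - 3)^2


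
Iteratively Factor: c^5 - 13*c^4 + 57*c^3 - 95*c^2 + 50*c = (c - 5)*(c^4 - 8*c^3 + 17*c^2 - 10*c) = (c - 5)*(c - 1)*(c^3 - 7*c^2 + 10*c) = (c - 5)*(c - 2)*(c - 1)*(c^2 - 5*c) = (c - 5)^2*(c - 2)*(c - 1)*(c)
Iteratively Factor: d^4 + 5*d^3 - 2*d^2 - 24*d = (d + 4)*(d^3 + d^2 - 6*d) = (d - 2)*(d + 4)*(d^2 + 3*d) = (d - 2)*(d + 3)*(d + 4)*(d)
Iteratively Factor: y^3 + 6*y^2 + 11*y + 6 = (y + 2)*(y^2 + 4*y + 3) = (y + 2)*(y + 3)*(y + 1)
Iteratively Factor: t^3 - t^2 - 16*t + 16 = (t - 4)*(t^2 + 3*t - 4) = (t - 4)*(t - 1)*(t + 4)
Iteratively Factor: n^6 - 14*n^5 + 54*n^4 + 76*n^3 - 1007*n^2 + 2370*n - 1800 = (n - 5)*(n^5 - 9*n^4 + 9*n^3 + 121*n^2 - 402*n + 360) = (n - 5)*(n - 3)*(n^4 - 6*n^3 - 9*n^2 + 94*n - 120) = (n - 5)*(n - 3)*(n + 4)*(n^3 - 10*n^2 + 31*n - 30) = (n - 5)*(n - 3)*(n - 2)*(n + 4)*(n^2 - 8*n + 15) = (n - 5)*(n - 3)^2*(n - 2)*(n + 4)*(n - 5)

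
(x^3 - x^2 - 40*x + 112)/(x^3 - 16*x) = (x^2 + 3*x - 28)/(x*(x + 4))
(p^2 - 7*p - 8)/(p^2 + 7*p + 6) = (p - 8)/(p + 6)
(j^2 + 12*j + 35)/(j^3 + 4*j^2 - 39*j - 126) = (j + 5)/(j^2 - 3*j - 18)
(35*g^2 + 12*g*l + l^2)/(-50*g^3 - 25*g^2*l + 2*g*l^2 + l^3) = (-7*g - l)/(10*g^2 + 3*g*l - l^2)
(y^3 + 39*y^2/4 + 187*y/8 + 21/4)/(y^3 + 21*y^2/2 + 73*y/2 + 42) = (4*y^2 + 25*y + 6)/(4*(y^2 + 7*y + 12))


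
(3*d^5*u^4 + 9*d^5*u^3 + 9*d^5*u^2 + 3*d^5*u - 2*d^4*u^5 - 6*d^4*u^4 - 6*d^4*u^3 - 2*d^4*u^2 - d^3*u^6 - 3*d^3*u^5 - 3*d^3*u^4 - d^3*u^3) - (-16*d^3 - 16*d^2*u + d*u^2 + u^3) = 3*d^5*u^4 + 9*d^5*u^3 + 9*d^5*u^2 + 3*d^5*u - 2*d^4*u^5 - 6*d^4*u^4 - 6*d^4*u^3 - 2*d^4*u^2 - d^3*u^6 - 3*d^3*u^5 - 3*d^3*u^4 - d^3*u^3 + 16*d^3 + 16*d^2*u - d*u^2 - u^3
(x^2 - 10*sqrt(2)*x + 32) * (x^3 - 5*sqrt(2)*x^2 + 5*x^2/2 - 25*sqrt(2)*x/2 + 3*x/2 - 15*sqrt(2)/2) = x^5 - 15*sqrt(2)*x^4 + 5*x^4/2 - 75*sqrt(2)*x^3/2 + 267*x^3/2 - 365*sqrt(2)*x^2/2 + 330*x^2 - 400*sqrt(2)*x + 198*x - 240*sqrt(2)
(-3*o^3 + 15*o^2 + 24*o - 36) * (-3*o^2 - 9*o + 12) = 9*o^5 - 18*o^4 - 243*o^3 + 72*o^2 + 612*o - 432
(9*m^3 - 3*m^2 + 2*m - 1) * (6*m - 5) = 54*m^4 - 63*m^3 + 27*m^2 - 16*m + 5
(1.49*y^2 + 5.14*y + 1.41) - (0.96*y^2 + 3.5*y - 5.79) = 0.53*y^2 + 1.64*y + 7.2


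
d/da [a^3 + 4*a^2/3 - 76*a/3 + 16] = 3*a^2 + 8*a/3 - 76/3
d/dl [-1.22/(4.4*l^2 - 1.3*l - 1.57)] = (10.736*l - 1.586)/(-4.4*l^2 + 1.3*l + 1.57)^2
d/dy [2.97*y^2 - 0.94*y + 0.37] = 5.94*y - 0.94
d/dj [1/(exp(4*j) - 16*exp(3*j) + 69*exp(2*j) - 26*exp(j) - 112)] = (-4*exp(3*j) + 48*exp(2*j) - 138*exp(j) + 26)*exp(j)/(-exp(4*j) + 16*exp(3*j) - 69*exp(2*j) + 26*exp(j) + 112)^2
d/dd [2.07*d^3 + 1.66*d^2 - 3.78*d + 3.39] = 6.21*d^2 + 3.32*d - 3.78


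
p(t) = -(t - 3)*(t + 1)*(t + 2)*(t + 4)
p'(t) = -(t - 3)*(t + 1)*(t + 2) - (t - 3)*(t + 1)*(t + 4) - (t - 3)*(t + 2)*(t + 4) - (t + 1)*(t + 2)*(t + 4) = -4*t^3 - 12*t^2 + 14*t + 34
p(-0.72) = 4.37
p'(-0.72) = 19.19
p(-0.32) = 13.96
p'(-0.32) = 28.42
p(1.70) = 74.03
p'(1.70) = 3.47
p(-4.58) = -40.61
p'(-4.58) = 102.45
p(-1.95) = -0.48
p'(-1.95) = -9.27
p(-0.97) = 0.37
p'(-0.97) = 12.78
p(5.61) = -1261.68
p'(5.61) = -971.36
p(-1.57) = -2.72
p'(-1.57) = -2.08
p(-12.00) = -13200.00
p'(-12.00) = 5050.00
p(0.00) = 24.00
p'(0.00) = 34.00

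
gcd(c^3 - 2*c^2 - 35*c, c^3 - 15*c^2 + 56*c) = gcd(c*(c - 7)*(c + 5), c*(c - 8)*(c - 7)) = c^2 - 7*c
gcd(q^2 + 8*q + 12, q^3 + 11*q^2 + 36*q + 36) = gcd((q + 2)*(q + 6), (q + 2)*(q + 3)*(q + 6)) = q^2 + 8*q + 12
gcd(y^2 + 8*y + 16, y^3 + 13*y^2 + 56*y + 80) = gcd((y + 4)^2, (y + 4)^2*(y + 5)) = y^2 + 8*y + 16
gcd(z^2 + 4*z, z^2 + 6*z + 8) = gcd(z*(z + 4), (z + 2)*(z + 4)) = z + 4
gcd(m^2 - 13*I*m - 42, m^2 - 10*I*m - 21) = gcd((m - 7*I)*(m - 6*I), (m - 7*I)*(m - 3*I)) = m - 7*I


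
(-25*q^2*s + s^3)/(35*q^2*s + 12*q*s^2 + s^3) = (-5*q + s)/(7*q + s)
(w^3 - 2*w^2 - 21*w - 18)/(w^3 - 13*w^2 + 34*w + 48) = (w + 3)/(w - 8)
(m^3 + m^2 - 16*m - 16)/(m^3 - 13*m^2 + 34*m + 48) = (m^2 - 16)/(m^2 - 14*m + 48)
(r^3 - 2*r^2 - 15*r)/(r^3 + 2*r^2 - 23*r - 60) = r/(r + 4)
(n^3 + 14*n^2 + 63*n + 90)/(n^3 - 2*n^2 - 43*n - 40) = (n^2 + 9*n + 18)/(n^2 - 7*n - 8)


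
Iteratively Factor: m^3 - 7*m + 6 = (m + 3)*(m^2 - 3*m + 2) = (m - 2)*(m + 3)*(m - 1)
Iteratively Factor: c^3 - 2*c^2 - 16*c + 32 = (c - 2)*(c^2 - 16) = (c - 2)*(c + 4)*(c - 4)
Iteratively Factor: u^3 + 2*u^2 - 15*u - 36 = (u + 3)*(u^2 - u - 12) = (u - 4)*(u + 3)*(u + 3)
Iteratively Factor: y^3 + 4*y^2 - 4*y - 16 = (y - 2)*(y^2 + 6*y + 8) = (y - 2)*(y + 4)*(y + 2)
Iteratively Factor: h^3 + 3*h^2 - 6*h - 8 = (h + 4)*(h^2 - h - 2) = (h - 2)*(h + 4)*(h + 1)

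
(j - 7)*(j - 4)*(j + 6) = j^3 - 5*j^2 - 38*j + 168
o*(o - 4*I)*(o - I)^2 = o^4 - 6*I*o^3 - 9*o^2 + 4*I*o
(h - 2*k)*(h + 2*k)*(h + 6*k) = h^3 + 6*h^2*k - 4*h*k^2 - 24*k^3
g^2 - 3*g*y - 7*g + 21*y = (g - 7)*(g - 3*y)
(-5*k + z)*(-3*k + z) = 15*k^2 - 8*k*z + z^2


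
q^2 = q^2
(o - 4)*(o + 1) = o^2 - 3*o - 4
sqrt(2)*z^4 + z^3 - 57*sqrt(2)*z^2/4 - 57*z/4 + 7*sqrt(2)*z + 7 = (z - 7/2)*(z - 1/2)*(z + 4)*(sqrt(2)*z + 1)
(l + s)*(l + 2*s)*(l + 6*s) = l^3 + 9*l^2*s + 20*l*s^2 + 12*s^3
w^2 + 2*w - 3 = (w - 1)*(w + 3)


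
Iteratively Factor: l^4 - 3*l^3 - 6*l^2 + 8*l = (l + 2)*(l^3 - 5*l^2 + 4*l) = l*(l + 2)*(l^2 - 5*l + 4) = l*(l - 1)*(l + 2)*(l - 4)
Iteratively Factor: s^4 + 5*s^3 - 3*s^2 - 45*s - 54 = (s + 3)*(s^3 + 2*s^2 - 9*s - 18) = (s + 3)^2*(s^2 - s - 6) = (s - 3)*(s + 3)^2*(s + 2)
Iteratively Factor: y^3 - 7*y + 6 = (y - 1)*(y^2 + y - 6) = (y - 2)*(y - 1)*(y + 3)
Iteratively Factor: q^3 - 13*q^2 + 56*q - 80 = (q - 4)*(q^2 - 9*q + 20) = (q - 5)*(q - 4)*(q - 4)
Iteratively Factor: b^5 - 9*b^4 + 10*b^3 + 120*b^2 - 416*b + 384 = (b - 2)*(b^4 - 7*b^3 - 4*b^2 + 112*b - 192) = (b - 2)*(b + 4)*(b^3 - 11*b^2 + 40*b - 48) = (b - 3)*(b - 2)*(b + 4)*(b^2 - 8*b + 16) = (b - 4)*(b - 3)*(b - 2)*(b + 4)*(b - 4)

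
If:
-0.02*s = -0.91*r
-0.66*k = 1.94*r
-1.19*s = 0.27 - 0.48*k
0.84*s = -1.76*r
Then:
No Solution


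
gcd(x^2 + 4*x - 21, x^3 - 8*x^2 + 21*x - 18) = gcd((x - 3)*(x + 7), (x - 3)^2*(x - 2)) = x - 3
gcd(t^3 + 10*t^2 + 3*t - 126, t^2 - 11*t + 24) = t - 3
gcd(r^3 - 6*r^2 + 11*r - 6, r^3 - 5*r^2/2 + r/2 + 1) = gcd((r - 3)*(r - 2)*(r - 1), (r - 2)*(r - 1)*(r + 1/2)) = r^2 - 3*r + 2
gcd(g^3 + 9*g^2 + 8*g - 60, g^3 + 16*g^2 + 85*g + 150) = g^2 + 11*g + 30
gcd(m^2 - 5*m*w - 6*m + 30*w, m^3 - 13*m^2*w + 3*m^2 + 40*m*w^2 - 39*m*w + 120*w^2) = -m + 5*w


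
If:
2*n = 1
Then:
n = 1/2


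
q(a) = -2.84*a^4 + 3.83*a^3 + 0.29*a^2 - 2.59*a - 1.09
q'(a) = -11.36*a^3 + 11.49*a^2 + 0.58*a - 2.59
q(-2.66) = -206.42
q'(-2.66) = 290.97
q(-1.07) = -6.40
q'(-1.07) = 23.86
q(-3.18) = -403.50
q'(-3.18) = 477.07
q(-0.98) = -4.50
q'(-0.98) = 18.57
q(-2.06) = -79.15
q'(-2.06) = 144.28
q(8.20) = -10731.35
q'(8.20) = -5488.79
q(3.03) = -139.11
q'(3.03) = -211.36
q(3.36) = -223.21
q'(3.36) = -301.84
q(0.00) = -1.09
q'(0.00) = -2.59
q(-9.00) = -21379.60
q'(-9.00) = 9204.32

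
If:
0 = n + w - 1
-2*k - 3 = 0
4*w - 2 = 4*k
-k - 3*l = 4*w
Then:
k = -3/2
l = 11/6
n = 2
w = -1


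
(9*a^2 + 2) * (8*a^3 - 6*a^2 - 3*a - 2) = 72*a^5 - 54*a^4 - 11*a^3 - 30*a^2 - 6*a - 4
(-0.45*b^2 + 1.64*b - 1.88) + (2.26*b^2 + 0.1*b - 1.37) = 1.81*b^2 + 1.74*b - 3.25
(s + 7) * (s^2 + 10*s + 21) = s^3 + 17*s^2 + 91*s + 147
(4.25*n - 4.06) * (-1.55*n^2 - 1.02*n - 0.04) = -6.5875*n^3 + 1.958*n^2 + 3.9712*n + 0.1624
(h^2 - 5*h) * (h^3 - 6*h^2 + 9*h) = h^5 - 11*h^4 + 39*h^3 - 45*h^2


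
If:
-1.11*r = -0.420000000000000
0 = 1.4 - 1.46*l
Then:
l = 0.96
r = 0.38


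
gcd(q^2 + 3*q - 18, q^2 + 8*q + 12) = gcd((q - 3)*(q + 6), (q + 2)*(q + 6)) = q + 6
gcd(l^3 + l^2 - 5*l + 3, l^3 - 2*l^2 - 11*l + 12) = l^2 + 2*l - 3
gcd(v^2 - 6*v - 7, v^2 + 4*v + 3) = v + 1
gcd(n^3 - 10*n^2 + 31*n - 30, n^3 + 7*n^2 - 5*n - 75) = n - 3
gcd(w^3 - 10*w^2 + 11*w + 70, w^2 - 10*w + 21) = w - 7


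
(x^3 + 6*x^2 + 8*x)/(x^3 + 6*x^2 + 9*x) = (x^2 + 6*x + 8)/(x^2 + 6*x + 9)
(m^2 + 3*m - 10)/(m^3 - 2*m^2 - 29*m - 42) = (-m^2 - 3*m + 10)/(-m^3 + 2*m^2 + 29*m + 42)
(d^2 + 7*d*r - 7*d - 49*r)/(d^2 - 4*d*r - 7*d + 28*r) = (-d - 7*r)/(-d + 4*r)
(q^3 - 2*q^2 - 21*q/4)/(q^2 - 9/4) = q*(2*q - 7)/(2*q - 3)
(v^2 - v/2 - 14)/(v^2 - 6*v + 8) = (v + 7/2)/(v - 2)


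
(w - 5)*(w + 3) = w^2 - 2*w - 15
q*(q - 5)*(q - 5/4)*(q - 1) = q^4 - 29*q^3/4 + 25*q^2/2 - 25*q/4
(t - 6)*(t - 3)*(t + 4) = t^3 - 5*t^2 - 18*t + 72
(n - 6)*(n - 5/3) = n^2 - 23*n/3 + 10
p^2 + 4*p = p*(p + 4)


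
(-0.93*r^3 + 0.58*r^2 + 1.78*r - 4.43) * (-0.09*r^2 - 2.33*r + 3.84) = 0.0837*r^5 + 2.1147*r^4 - 5.0828*r^3 - 1.5215*r^2 + 17.1571*r - 17.0112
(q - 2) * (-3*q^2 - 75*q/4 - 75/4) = -3*q^3 - 51*q^2/4 + 75*q/4 + 75/2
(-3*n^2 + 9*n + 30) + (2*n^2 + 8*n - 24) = -n^2 + 17*n + 6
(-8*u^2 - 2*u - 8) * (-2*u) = 16*u^3 + 4*u^2 + 16*u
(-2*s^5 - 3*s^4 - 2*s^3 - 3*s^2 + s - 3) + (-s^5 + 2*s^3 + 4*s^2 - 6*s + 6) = -3*s^5 - 3*s^4 + s^2 - 5*s + 3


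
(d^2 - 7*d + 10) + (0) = d^2 - 7*d + 10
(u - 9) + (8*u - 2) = 9*u - 11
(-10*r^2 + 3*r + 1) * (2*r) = -20*r^3 + 6*r^2 + 2*r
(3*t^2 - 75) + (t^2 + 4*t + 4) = 4*t^2 + 4*t - 71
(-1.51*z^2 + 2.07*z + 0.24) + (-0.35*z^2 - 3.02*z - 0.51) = -1.86*z^2 - 0.95*z - 0.27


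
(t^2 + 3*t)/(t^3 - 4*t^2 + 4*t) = (t + 3)/(t^2 - 4*t + 4)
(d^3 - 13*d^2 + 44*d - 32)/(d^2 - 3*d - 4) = (d^2 - 9*d + 8)/(d + 1)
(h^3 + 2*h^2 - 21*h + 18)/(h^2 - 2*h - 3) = (h^2 + 5*h - 6)/(h + 1)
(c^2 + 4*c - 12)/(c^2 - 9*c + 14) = (c + 6)/(c - 7)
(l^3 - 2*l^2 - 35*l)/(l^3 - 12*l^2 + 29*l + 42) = l*(l + 5)/(l^2 - 5*l - 6)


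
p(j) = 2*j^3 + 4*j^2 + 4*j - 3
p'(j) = 6*j^2 + 8*j + 4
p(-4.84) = -155.42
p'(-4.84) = 105.83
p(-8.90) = -1131.70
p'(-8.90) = 408.06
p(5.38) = 445.74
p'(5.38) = 220.71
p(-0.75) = -4.59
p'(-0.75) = 1.38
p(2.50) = 63.25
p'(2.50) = 61.50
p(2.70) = 76.33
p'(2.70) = 69.34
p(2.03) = 38.33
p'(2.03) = 44.97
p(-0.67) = -4.49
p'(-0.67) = 1.33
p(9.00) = 1815.00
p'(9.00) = 562.00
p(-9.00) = -1173.00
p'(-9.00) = 418.00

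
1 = 1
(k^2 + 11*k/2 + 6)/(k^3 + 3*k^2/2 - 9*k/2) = (2*k^2 + 11*k + 12)/(k*(2*k^2 + 3*k - 9))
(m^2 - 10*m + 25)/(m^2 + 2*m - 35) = (m - 5)/(m + 7)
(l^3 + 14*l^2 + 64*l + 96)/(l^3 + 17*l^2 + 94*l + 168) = (l + 4)/(l + 7)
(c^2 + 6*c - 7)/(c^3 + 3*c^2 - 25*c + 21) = 1/(c - 3)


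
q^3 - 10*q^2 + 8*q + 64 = (q - 8)*(q - 4)*(q + 2)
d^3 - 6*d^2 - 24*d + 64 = (d - 8)*(d - 2)*(d + 4)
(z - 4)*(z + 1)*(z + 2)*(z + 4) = z^4 + 3*z^3 - 14*z^2 - 48*z - 32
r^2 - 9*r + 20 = (r - 5)*(r - 4)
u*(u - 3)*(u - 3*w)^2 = u^4 - 6*u^3*w - 3*u^3 + 9*u^2*w^2 + 18*u^2*w - 27*u*w^2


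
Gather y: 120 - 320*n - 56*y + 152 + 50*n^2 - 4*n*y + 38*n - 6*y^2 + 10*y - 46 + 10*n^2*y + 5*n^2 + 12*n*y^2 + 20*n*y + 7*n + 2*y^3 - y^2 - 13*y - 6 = 55*n^2 - 275*n + 2*y^3 + y^2*(12*n - 7) + y*(10*n^2 + 16*n - 59) + 220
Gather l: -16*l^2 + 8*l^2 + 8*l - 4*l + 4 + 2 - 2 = -8*l^2 + 4*l + 4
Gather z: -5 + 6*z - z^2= -z^2 + 6*z - 5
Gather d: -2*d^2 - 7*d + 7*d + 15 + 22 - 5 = 32 - 2*d^2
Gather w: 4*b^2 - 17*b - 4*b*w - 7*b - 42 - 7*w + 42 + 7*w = 4*b^2 - 4*b*w - 24*b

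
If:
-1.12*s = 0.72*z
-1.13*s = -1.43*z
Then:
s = 0.00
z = 0.00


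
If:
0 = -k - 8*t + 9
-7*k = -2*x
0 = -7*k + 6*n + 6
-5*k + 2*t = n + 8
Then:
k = -57/77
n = -41/22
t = 375/308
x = -57/22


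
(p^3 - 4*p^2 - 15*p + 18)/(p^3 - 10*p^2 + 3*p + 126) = (p - 1)/(p - 7)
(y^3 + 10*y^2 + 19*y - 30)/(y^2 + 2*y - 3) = (y^2 + 11*y + 30)/(y + 3)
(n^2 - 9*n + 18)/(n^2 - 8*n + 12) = (n - 3)/(n - 2)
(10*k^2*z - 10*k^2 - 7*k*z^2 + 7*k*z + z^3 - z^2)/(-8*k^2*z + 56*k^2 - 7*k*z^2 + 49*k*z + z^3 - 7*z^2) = (-10*k^2*z + 10*k^2 + 7*k*z^2 - 7*k*z - z^3 + z^2)/(8*k^2*z - 56*k^2 + 7*k*z^2 - 49*k*z - z^3 + 7*z^2)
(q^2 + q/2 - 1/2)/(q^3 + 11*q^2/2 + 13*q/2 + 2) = (2*q - 1)/(2*q^2 + 9*q + 4)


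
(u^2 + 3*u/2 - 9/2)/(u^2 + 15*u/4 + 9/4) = 2*(2*u - 3)/(4*u + 3)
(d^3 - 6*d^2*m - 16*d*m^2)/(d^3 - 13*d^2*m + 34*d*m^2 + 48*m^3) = d*(d + 2*m)/(d^2 - 5*d*m - 6*m^2)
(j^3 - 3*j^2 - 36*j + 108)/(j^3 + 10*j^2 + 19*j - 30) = (j^2 - 9*j + 18)/(j^2 + 4*j - 5)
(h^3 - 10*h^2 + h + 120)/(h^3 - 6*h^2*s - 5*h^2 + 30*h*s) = (-h^2 + 5*h + 24)/(h*(-h + 6*s))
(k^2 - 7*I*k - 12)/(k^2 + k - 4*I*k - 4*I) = (k - 3*I)/(k + 1)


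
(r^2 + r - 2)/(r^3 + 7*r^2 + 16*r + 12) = (r - 1)/(r^2 + 5*r + 6)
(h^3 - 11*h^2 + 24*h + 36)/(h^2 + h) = h - 12 + 36/h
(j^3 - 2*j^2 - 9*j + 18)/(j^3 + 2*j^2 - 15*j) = (j^2 + j - 6)/(j*(j + 5))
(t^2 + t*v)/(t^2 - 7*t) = (t + v)/(t - 7)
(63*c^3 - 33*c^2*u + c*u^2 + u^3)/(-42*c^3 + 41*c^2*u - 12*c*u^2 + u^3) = (-21*c^2 + 4*c*u + u^2)/(14*c^2 - 9*c*u + u^2)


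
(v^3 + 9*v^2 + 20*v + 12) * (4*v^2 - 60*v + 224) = 4*v^5 - 24*v^4 - 236*v^3 + 864*v^2 + 3760*v + 2688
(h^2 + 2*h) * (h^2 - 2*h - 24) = h^4 - 28*h^2 - 48*h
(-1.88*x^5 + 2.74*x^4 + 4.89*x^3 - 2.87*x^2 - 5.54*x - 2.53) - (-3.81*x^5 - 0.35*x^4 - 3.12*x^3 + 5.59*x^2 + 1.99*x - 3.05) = 1.93*x^5 + 3.09*x^4 + 8.01*x^3 - 8.46*x^2 - 7.53*x + 0.52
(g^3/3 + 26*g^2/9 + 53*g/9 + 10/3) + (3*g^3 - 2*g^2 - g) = 10*g^3/3 + 8*g^2/9 + 44*g/9 + 10/3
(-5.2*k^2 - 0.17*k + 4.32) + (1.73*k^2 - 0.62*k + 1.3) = -3.47*k^2 - 0.79*k + 5.62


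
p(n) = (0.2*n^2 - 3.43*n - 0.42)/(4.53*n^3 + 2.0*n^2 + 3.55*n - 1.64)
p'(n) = (0.4*n - 3.43)/(4.53*n^3 + 2.0*n^2 + 3.55*n - 1.64) + (-13.59*n^2 - 4.0*n - 3.55)*(0.2*n^2 - 3.43*n - 0.42)/(4.53*n^3 + 2.0*n^2 + 3.55*n - 1.64)^2 = (-0.906*n^4 + 31.0758*n^3 + 13.2778*n^2 + 1.024*n + 7.1162)/(20.5209*n^6 + 18.12*n^5 + 36.163*n^4 - 0.6584*n^3 + 6.0425*n^2 - 11.644*n + 2.6896)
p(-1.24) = -0.36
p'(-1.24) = -0.26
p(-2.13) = -0.18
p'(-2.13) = -0.13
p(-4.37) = -0.05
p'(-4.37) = -0.02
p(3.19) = -0.05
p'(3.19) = 0.03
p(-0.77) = -0.45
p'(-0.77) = -0.01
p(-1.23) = -0.36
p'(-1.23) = -0.26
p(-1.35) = -0.33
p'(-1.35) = -0.26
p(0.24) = 2.02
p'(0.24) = 22.97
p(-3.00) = -0.10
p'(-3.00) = -0.06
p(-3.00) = -0.10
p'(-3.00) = -0.06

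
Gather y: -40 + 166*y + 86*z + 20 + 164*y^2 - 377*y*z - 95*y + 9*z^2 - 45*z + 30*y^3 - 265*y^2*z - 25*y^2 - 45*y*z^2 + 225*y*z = 30*y^3 + y^2*(139 - 265*z) + y*(-45*z^2 - 152*z + 71) + 9*z^2 + 41*z - 20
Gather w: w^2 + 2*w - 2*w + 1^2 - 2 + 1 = w^2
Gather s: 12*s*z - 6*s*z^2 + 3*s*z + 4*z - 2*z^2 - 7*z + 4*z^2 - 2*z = s*(-6*z^2 + 15*z) + 2*z^2 - 5*z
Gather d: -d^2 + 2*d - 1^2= -d^2 + 2*d - 1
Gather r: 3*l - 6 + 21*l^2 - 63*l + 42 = 21*l^2 - 60*l + 36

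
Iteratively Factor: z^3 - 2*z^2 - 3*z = (z)*(z^2 - 2*z - 3) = z*(z + 1)*(z - 3)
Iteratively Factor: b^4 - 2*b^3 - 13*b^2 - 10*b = (b + 2)*(b^3 - 4*b^2 - 5*b) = (b - 5)*(b + 2)*(b^2 + b) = b*(b - 5)*(b + 2)*(b + 1)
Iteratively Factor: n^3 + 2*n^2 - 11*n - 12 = (n + 1)*(n^2 + n - 12) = (n - 3)*(n + 1)*(n + 4)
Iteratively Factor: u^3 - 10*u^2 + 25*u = (u - 5)*(u^2 - 5*u) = (u - 5)^2*(u)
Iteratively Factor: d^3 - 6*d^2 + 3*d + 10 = (d - 2)*(d^2 - 4*d - 5) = (d - 2)*(d + 1)*(d - 5)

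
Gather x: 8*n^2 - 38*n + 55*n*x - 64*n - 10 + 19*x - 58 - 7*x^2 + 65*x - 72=8*n^2 - 102*n - 7*x^2 + x*(55*n + 84) - 140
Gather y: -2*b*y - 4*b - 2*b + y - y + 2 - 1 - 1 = -2*b*y - 6*b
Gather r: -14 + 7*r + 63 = 7*r + 49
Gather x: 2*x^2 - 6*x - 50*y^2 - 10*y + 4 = 2*x^2 - 6*x - 50*y^2 - 10*y + 4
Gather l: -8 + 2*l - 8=2*l - 16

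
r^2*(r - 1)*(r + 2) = r^4 + r^3 - 2*r^2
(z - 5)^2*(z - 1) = z^3 - 11*z^2 + 35*z - 25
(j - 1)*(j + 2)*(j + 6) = j^3 + 7*j^2 + 4*j - 12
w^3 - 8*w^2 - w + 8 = (w - 8)*(w - 1)*(w + 1)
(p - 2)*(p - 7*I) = p^2 - 2*p - 7*I*p + 14*I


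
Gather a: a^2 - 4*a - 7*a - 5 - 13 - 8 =a^2 - 11*a - 26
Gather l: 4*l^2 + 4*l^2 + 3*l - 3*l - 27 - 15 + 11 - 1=8*l^2 - 32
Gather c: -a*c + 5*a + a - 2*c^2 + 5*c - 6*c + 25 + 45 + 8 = 6*a - 2*c^2 + c*(-a - 1) + 78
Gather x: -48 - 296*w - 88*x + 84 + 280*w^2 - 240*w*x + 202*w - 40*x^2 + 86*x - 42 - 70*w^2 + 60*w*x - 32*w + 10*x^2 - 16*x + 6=210*w^2 - 126*w - 30*x^2 + x*(-180*w - 18)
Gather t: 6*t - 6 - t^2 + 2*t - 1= -t^2 + 8*t - 7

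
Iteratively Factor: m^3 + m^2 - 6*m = (m - 2)*(m^2 + 3*m) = m*(m - 2)*(m + 3)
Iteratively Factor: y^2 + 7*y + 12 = (y + 4)*(y + 3)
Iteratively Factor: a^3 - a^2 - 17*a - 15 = (a - 5)*(a^2 + 4*a + 3) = (a - 5)*(a + 3)*(a + 1)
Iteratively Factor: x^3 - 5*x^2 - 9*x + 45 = (x - 3)*(x^2 - 2*x - 15) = (x - 3)*(x + 3)*(x - 5)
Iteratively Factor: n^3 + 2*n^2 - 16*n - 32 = (n + 4)*(n^2 - 2*n - 8) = (n + 2)*(n + 4)*(n - 4)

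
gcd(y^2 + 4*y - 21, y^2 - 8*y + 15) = y - 3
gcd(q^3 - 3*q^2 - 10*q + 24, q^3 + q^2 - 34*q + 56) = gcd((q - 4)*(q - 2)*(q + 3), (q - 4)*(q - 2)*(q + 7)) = q^2 - 6*q + 8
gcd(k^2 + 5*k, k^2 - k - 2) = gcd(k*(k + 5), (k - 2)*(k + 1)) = 1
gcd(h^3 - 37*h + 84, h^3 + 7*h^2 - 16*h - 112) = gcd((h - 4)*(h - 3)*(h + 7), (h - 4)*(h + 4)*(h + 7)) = h^2 + 3*h - 28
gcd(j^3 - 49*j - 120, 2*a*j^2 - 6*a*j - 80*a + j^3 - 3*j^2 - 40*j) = j^2 - 3*j - 40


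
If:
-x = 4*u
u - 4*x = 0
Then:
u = 0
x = 0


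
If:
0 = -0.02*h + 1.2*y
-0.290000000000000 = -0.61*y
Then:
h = 28.52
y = 0.48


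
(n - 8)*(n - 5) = n^2 - 13*n + 40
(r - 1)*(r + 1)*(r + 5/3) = r^3 + 5*r^2/3 - r - 5/3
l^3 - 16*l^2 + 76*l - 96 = (l - 8)*(l - 6)*(l - 2)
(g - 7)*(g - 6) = g^2 - 13*g + 42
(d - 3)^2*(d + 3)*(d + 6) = d^4 + 3*d^3 - 27*d^2 - 27*d + 162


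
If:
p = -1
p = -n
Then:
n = 1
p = -1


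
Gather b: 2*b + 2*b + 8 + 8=4*b + 16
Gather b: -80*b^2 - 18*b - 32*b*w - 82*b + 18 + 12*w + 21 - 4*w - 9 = -80*b^2 + b*(-32*w - 100) + 8*w + 30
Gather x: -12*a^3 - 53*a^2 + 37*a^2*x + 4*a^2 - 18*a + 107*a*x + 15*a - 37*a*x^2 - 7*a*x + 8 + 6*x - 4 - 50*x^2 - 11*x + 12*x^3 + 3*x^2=-12*a^3 - 49*a^2 - 3*a + 12*x^3 + x^2*(-37*a - 47) + x*(37*a^2 + 100*a - 5) + 4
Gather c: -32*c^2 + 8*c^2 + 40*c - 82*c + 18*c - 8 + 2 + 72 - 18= -24*c^2 - 24*c + 48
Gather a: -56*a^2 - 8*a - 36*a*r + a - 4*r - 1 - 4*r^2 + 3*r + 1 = -56*a^2 + a*(-36*r - 7) - 4*r^2 - r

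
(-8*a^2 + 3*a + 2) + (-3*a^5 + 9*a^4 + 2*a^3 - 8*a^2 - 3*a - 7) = -3*a^5 + 9*a^4 + 2*a^3 - 16*a^2 - 5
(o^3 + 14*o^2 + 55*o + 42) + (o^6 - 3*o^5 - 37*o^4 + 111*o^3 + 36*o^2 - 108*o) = o^6 - 3*o^5 - 37*o^4 + 112*o^3 + 50*o^2 - 53*o + 42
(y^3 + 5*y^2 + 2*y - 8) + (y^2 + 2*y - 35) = y^3 + 6*y^2 + 4*y - 43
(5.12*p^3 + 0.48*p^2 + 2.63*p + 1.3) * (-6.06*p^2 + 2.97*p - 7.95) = -31.0272*p^5 + 12.2976*p^4 - 55.2162*p^3 - 3.8829*p^2 - 17.0475*p - 10.335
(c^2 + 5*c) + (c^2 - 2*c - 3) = 2*c^2 + 3*c - 3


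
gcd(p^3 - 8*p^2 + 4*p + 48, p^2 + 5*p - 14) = 1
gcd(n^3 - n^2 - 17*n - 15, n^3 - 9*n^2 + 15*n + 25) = n^2 - 4*n - 5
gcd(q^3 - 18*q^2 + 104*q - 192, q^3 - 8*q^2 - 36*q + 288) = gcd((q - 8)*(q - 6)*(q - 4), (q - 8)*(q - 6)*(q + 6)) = q^2 - 14*q + 48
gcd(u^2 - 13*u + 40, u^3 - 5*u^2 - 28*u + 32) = u - 8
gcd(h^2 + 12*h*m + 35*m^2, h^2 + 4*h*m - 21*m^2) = h + 7*m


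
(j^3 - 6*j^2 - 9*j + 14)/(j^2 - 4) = (j^2 - 8*j + 7)/(j - 2)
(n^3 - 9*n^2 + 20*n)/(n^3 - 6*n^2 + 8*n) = (n - 5)/(n - 2)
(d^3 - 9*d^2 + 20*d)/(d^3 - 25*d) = (d - 4)/(d + 5)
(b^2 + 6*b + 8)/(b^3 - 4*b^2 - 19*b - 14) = (b + 4)/(b^2 - 6*b - 7)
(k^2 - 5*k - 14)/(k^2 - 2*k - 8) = (k - 7)/(k - 4)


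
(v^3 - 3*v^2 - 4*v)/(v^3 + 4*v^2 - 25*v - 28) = v/(v + 7)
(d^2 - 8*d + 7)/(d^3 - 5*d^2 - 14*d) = (d - 1)/(d*(d + 2))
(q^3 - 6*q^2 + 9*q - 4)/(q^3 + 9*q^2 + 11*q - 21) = (q^2 - 5*q + 4)/(q^2 + 10*q + 21)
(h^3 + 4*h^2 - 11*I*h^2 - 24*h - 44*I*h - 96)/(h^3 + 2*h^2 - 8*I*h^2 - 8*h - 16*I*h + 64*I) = (h - 3*I)/(h - 2)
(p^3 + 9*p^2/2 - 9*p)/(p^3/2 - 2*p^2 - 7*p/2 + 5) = p*(2*p^2 + 9*p - 18)/(p^3 - 4*p^2 - 7*p + 10)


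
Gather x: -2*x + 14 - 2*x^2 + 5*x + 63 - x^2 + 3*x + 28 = -3*x^2 + 6*x + 105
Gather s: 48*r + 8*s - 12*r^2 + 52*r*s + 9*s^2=-12*r^2 + 48*r + 9*s^2 + s*(52*r + 8)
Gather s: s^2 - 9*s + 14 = s^2 - 9*s + 14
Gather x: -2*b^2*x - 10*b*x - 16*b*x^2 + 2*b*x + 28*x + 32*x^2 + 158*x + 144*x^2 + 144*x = x^2*(176 - 16*b) + x*(-2*b^2 - 8*b + 330)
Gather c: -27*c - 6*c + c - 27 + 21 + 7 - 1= -32*c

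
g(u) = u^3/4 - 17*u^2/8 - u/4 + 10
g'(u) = 3*u^2/4 - 17*u/4 - 1/4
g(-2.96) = -14.36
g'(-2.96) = 18.90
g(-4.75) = -63.55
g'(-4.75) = 36.86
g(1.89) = 3.62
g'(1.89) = -5.60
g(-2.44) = -5.67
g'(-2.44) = 14.59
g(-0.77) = 8.82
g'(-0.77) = 3.47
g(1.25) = 6.86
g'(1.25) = -4.39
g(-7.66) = -225.13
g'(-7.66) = 76.31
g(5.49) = -14.05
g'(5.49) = -0.98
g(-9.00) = -342.12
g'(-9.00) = 98.75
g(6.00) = -14.00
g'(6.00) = 1.25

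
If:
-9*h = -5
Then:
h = 5/9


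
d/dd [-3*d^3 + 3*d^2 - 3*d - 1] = -9*d^2 + 6*d - 3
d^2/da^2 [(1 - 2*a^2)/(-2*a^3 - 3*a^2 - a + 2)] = 2*(8*a^6 - 36*a^4 + 2*a^3 + 3*a^2 - 21*a + 1)/(8*a^9 + 36*a^8 + 66*a^7 + 39*a^6 - 39*a^5 - 69*a^4 - 11*a^3 + 30*a^2 + 12*a - 8)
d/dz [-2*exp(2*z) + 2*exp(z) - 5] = (2 - 4*exp(z))*exp(z)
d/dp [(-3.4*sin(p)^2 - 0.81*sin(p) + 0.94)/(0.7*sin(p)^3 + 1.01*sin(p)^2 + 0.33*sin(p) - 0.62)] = (2.38*sin(p)^4 + 1.134*sin(p)^3 - 2.2779*sin(p)^2 + 2.3172*sin(p) + 0.192)*cos(p)/(0.49*sin(p)^6 + 1.414*sin(p)^5 + 1.4821*sin(p)^4 - 0.2014*sin(p)^3 - 1.1435*sin(p)^2 - 0.4092*sin(p) + 0.3844)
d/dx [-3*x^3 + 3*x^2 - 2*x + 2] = -9*x^2 + 6*x - 2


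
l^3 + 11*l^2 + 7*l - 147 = (l - 3)*(l + 7)^2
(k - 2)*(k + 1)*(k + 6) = k^3 + 5*k^2 - 8*k - 12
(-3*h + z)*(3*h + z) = -9*h^2 + z^2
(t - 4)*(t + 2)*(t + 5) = t^3 + 3*t^2 - 18*t - 40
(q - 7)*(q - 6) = q^2 - 13*q + 42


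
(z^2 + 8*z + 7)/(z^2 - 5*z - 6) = (z + 7)/(z - 6)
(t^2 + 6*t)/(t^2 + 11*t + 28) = t*(t + 6)/(t^2 + 11*t + 28)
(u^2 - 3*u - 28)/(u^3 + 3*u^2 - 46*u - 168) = 1/(u + 6)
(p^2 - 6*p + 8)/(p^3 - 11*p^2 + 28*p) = (p - 2)/(p*(p - 7))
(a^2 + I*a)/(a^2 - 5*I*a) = (a + I)/(a - 5*I)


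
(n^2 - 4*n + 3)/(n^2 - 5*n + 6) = (n - 1)/(n - 2)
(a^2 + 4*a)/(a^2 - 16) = a/(a - 4)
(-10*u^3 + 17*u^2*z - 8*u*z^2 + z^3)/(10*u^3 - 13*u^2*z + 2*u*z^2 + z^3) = (-5*u + z)/(5*u + z)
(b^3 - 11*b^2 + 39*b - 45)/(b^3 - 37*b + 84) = (b^2 - 8*b + 15)/(b^2 + 3*b - 28)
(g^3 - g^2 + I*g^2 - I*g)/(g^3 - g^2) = (g + I)/g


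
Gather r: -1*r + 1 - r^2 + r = 1 - r^2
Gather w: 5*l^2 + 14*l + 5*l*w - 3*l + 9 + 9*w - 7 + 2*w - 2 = 5*l^2 + 11*l + w*(5*l + 11)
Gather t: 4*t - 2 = 4*t - 2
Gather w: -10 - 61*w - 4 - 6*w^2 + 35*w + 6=-6*w^2 - 26*w - 8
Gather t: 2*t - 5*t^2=-5*t^2 + 2*t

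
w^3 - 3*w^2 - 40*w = w*(w - 8)*(w + 5)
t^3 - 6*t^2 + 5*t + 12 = (t - 4)*(t - 3)*(t + 1)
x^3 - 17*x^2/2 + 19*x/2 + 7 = (x - 7)*(x - 2)*(x + 1/2)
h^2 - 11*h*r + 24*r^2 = (h - 8*r)*(h - 3*r)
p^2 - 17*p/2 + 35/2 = (p - 5)*(p - 7/2)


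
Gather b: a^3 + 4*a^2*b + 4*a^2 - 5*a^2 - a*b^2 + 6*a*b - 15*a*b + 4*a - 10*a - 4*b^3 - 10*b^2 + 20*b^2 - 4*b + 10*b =a^3 - a^2 - 6*a - 4*b^3 + b^2*(10 - a) + b*(4*a^2 - 9*a + 6)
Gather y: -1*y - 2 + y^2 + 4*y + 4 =y^2 + 3*y + 2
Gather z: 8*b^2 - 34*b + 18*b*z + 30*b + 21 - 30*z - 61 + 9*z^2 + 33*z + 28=8*b^2 - 4*b + 9*z^2 + z*(18*b + 3) - 12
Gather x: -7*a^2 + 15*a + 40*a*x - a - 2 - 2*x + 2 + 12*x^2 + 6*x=-7*a^2 + 14*a + 12*x^2 + x*(40*a + 4)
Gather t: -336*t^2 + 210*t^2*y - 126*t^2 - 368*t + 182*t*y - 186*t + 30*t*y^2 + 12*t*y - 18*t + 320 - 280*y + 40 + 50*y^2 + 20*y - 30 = t^2*(210*y - 462) + t*(30*y^2 + 194*y - 572) + 50*y^2 - 260*y + 330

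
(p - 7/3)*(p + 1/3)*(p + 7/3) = p^3 + p^2/3 - 49*p/9 - 49/27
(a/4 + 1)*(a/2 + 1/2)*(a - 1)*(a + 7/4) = a^4/8 + 23*a^3/32 + 3*a^2/4 - 23*a/32 - 7/8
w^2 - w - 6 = (w - 3)*(w + 2)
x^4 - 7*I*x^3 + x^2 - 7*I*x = x*(x - 7*I)*(x - I)*(x + I)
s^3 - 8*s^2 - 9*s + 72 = (s - 8)*(s - 3)*(s + 3)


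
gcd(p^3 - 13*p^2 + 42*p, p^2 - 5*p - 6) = p - 6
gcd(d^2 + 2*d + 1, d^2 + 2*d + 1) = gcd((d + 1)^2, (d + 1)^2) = d^2 + 2*d + 1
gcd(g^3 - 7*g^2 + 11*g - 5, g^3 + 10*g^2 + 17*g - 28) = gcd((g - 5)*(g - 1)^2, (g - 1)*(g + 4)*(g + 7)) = g - 1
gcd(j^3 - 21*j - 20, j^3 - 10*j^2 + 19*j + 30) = j^2 - 4*j - 5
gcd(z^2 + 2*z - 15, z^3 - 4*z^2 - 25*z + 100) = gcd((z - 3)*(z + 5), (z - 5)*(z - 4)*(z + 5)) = z + 5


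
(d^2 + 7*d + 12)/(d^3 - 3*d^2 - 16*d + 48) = (d + 3)/(d^2 - 7*d + 12)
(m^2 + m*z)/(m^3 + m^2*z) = 1/m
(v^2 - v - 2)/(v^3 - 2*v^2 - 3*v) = (v - 2)/(v*(v - 3))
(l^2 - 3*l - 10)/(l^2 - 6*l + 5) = (l + 2)/(l - 1)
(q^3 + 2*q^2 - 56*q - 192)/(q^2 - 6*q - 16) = (q^2 + 10*q + 24)/(q + 2)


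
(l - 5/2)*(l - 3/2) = l^2 - 4*l + 15/4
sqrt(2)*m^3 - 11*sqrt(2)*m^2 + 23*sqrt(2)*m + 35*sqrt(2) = (m - 7)*(m - 5)*(sqrt(2)*m + sqrt(2))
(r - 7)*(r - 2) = r^2 - 9*r + 14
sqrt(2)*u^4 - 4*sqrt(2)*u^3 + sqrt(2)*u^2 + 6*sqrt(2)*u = u*(u - 3)*(u - 2)*(sqrt(2)*u + sqrt(2))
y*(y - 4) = y^2 - 4*y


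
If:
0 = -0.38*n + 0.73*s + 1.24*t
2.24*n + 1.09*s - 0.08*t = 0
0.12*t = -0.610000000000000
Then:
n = -3.50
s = 6.81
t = -5.08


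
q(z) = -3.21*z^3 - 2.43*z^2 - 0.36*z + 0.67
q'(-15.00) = -2094.21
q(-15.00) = 10293.07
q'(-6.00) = -317.88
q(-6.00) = 608.71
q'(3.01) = -102.24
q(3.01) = -109.97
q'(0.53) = -5.64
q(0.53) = -0.68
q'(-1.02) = -5.42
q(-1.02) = 1.92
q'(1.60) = -32.79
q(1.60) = -19.27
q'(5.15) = -280.80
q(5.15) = -504.09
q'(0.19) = -1.63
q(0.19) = 0.49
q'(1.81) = -40.71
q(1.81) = -26.98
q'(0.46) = -4.63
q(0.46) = -0.32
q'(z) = -9.63*z^2 - 4.86*z - 0.36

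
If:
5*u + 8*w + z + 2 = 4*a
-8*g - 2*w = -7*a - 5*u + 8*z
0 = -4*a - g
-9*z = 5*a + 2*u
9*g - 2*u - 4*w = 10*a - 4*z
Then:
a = 74/3433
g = -296/3433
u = -608/3433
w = -453/3433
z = 94/3433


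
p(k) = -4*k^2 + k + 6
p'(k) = 1 - 8*k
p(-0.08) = 5.89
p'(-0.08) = 1.64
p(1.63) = -3.00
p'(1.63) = -12.04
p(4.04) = -55.25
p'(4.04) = -31.32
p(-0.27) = 5.44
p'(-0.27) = 3.16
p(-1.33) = -2.41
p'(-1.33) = 11.64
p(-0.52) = 4.40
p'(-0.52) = 5.16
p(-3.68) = -51.85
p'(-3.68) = 30.44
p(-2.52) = -21.92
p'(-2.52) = 21.16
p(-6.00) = -144.00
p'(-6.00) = 49.00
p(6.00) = -132.00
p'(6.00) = -47.00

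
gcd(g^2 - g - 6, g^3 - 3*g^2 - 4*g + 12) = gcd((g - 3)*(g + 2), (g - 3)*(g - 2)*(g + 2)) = g^2 - g - 6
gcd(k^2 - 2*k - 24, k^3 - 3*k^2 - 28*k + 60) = k - 6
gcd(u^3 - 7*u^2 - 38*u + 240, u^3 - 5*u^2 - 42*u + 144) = u^2 - 2*u - 48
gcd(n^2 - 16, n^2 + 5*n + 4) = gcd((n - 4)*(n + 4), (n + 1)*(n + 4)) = n + 4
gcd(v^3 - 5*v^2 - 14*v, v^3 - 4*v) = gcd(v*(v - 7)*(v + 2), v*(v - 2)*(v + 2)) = v^2 + 2*v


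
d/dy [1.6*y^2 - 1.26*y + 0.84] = 3.2*y - 1.26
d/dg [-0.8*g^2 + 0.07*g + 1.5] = 0.07 - 1.6*g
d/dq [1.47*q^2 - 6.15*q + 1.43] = 2.94*q - 6.15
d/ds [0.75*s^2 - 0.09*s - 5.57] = 1.5*s - 0.09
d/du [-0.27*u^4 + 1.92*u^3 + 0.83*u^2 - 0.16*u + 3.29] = -1.08*u^3 + 5.76*u^2 + 1.66*u - 0.16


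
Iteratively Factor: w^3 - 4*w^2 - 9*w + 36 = (w - 4)*(w^2 - 9) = (w - 4)*(w + 3)*(w - 3)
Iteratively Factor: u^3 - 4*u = (u - 2)*(u^2 + 2*u) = (u - 2)*(u + 2)*(u)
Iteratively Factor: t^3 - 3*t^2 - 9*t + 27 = (t - 3)*(t^2 - 9) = (t - 3)*(t + 3)*(t - 3)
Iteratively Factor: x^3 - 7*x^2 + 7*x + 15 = (x + 1)*(x^2 - 8*x + 15) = (x - 3)*(x + 1)*(x - 5)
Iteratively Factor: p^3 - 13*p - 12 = (p + 1)*(p^2 - p - 12) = (p - 4)*(p + 1)*(p + 3)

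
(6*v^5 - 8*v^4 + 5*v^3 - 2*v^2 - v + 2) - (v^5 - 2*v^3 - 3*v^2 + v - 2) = 5*v^5 - 8*v^4 + 7*v^3 + v^2 - 2*v + 4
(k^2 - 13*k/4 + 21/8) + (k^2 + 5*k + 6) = 2*k^2 + 7*k/4 + 69/8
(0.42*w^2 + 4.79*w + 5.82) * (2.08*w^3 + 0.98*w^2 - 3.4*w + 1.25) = 0.8736*w^5 + 10.3748*w^4 + 15.3718*w^3 - 10.0574*w^2 - 13.8005*w + 7.275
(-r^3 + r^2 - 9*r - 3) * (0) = 0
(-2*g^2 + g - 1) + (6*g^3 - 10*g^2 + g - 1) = 6*g^3 - 12*g^2 + 2*g - 2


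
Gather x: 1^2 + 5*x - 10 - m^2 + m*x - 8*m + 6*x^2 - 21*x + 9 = -m^2 - 8*m + 6*x^2 + x*(m - 16)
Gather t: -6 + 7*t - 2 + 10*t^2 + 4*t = 10*t^2 + 11*t - 8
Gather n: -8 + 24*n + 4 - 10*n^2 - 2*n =-10*n^2 + 22*n - 4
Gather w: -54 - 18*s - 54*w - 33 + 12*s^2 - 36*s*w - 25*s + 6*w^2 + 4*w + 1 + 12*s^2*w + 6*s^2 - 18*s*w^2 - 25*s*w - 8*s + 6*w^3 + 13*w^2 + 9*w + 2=18*s^2 - 51*s + 6*w^3 + w^2*(19 - 18*s) + w*(12*s^2 - 61*s - 41) - 84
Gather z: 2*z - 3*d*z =z*(2 - 3*d)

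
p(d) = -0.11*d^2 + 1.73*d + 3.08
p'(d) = 1.73 - 0.22*d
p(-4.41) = -6.69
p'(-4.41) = 2.70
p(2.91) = 7.18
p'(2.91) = 1.09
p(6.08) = 9.53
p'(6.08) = 0.39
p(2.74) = 6.99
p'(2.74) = 1.13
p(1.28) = 5.11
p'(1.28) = 1.45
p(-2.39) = -1.68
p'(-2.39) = 2.26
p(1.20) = 5.00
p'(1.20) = 1.47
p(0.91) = 4.56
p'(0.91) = 1.53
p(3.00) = 7.28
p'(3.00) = 1.07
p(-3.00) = -3.10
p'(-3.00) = 2.39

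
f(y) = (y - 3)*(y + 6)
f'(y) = 2*y + 3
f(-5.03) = -7.79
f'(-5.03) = -7.06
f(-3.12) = -17.63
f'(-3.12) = -3.24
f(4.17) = 11.90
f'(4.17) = 11.34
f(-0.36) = -18.95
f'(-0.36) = 2.28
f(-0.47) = -19.19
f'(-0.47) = 2.06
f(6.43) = 42.63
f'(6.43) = 15.86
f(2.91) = -0.80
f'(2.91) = 8.82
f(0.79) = -15.01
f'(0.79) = 4.58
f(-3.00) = -18.00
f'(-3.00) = -3.00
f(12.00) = 162.00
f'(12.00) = 27.00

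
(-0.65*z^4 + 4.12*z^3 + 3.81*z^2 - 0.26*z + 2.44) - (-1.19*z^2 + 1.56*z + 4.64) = -0.65*z^4 + 4.12*z^3 + 5.0*z^2 - 1.82*z - 2.2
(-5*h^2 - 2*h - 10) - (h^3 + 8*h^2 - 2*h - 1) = -h^3 - 13*h^2 - 9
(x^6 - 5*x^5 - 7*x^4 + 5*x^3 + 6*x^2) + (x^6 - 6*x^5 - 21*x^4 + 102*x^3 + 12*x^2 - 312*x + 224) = 2*x^6 - 11*x^5 - 28*x^4 + 107*x^3 + 18*x^2 - 312*x + 224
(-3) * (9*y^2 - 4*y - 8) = -27*y^2 + 12*y + 24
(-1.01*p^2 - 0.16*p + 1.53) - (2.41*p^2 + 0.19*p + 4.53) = -3.42*p^2 - 0.35*p - 3.0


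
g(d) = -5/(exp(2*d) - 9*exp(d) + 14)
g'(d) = -5*(-2*exp(2*d) + 9*exp(d))/(exp(2*d) - 9*exp(d) + 14)^2 = (10*exp(d) - 45)*exp(d)/(exp(2*d) - 9*exp(d) + 14)^2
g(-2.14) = -0.39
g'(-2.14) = -0.03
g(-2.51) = -0.38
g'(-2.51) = -0.02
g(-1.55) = -0.41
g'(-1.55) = -0.06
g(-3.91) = -0.36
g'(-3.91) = -0.00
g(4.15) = -0.00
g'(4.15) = 0.00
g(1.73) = 1.01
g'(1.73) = 2.63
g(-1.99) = -0.39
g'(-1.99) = -0.04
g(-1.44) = -0.42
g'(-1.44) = -0.07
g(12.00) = 0.00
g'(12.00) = 0.00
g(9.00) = 0.00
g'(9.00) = 0.00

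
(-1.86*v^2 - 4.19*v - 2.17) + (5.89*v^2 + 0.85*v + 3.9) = 4.03*v^2 - 3.34*v + 1.73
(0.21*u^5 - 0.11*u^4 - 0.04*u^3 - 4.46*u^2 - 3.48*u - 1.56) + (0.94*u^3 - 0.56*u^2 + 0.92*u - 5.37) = 0.21*u^5 - 0.11*u^4 + 0.9*u^3 - 5.02*u^2 - 2.56*u - 6.93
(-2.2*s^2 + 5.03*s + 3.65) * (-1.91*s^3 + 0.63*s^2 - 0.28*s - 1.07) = 4.202*s^5 - 10.9933*s^4 - 3.1866*s^3 + 3.2451*s^2 - 6.4041*s - 3.9055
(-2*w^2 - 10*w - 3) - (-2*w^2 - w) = -9*w - 3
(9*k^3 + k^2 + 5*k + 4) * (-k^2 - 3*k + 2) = -9*k^5 - 28*k^4 + 10*k^3 - 17*k^2 - 2*k + 8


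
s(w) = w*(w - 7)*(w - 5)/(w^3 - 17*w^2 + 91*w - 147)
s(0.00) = 0.00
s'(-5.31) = -0.04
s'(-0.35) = -0.20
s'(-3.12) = -0.07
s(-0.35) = 0.08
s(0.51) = -0.14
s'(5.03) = -1.27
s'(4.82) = -1.19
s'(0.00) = -0.24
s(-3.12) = 0.41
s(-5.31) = 0.54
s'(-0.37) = -0.20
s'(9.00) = -0.92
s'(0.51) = -0.33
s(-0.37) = 0.08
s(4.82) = 0.22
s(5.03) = -0.04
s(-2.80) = 0.38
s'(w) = w*(w - 7)*(w - 5)*(-3*w^2 + 34*w - 91)/(w^3 - 17*w^2 + 91*w - 147)^2 + w*(w - 7)/(w^3 - 17*w^2 + 91*w - 147) + w*(w - 5)/(w^3 - 17*w^2 + 91*w - 147) + (w - 7)*(w - 5)/(w^3 - 17*w^2 + 91*w - 147)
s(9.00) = 3.00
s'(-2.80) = -0.08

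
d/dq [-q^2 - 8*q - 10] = -2*q - 8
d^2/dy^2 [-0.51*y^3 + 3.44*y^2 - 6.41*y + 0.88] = 6.88 - 3.06*y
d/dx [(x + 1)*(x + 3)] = 2*x + 4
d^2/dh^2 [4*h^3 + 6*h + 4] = 24*h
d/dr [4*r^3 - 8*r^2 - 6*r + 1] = 12*r^2 - 16*r - 6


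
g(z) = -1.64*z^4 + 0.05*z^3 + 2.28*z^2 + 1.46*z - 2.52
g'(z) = -6.56*z^3 + 0.15*z^2 + 4.56*z + 1.46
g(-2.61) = -67.79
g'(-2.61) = 107.21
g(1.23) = -0.94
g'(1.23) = -4.91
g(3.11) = -127.84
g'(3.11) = -180.23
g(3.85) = -320.57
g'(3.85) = -353.12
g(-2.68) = -75.62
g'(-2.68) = 116.59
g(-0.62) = -2.80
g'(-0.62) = 0.25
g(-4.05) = -415.59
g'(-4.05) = 421.23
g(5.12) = -1055.56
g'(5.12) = -851.73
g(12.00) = -33577.32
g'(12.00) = -11257.90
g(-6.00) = -2065.44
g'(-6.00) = 1396.46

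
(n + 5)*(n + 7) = n^2 + 12*n + 35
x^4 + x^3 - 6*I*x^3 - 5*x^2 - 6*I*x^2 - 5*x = x*(x + 1)*(x - 5*I)*(x - I)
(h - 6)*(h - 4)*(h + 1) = h^3 - 9*h^2 + 14*h + 24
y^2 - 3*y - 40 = (y - 8)*(y + 5)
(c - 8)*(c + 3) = c^2 - 5*c - 24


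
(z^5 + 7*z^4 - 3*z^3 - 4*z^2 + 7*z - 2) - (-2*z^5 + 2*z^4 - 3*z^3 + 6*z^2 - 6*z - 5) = 3*z^5 + 5*z^4 - 10*z^2 + 13*z + 3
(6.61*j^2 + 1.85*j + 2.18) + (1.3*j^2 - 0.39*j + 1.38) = 7.91*j^2 + 1.46*j + 3.56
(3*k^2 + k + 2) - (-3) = 3*k^2 + k + 5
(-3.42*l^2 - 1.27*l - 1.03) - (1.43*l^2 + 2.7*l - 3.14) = -4.85*l^2 - 3.97*l + 2.11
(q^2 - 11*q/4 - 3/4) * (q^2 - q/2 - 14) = q^4 - 13*q^3/4 - 107*q^2/8 + 311*q/8 + 21/2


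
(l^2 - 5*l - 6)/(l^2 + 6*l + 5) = (l - 6)/(l + 5)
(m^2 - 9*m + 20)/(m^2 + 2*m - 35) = (m - 4)/(m + 7)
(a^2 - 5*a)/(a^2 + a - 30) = a/(a + 6)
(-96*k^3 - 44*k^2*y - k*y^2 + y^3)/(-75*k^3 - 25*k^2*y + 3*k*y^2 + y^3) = (-32*k^2 - 4*k*y + y^2)/(-25*k^2 + y^2)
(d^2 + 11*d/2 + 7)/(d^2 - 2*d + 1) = (d^2 + 11*d/2 + 7)/(d^2 - 2*d + 1)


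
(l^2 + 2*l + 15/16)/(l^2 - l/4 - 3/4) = (l + 5/4)/(l - 1)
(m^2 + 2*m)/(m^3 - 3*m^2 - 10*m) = 1/(m - 5)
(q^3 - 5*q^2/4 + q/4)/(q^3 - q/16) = 4*(q - 1)/(4*q + 1)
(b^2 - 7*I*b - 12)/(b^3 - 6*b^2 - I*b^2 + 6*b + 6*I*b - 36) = (b - 4*I)/(b^2 + 2*b*(-3 + I) - 12*I)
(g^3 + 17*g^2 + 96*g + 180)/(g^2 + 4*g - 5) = (g^2 + 12*g + 36)/(g - 1)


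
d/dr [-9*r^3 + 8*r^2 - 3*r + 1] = -27*r^2 + 16*r - 3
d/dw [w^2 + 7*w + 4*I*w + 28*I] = 2*w + 7 + 4*I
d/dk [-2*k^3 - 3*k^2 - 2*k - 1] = -6*k^2 - 6*k - 2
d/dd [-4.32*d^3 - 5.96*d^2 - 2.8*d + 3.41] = -12.96*d^2 - 11.92*d - 2.8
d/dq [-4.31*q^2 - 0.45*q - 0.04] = -8.62*q - 0.45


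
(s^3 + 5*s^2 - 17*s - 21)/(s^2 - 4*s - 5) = (s^2 + 4*s - 21)/(s - 5)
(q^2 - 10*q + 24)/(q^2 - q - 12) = (q - 6)/(q + 3)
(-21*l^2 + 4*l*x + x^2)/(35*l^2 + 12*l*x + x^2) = (-3*l + x)/(5*l + x)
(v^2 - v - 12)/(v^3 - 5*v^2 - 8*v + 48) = 1/(v - 4)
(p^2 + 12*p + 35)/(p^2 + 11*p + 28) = (p + 5)/(p + 4)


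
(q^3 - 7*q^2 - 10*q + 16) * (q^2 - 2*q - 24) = q^5 - 9*q^4 - 20*q^3 + 204*q^2 + 208*q - 384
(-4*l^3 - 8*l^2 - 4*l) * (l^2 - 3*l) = -4*l^5 + 4*l^4 + 20*l^3 + 12*l^2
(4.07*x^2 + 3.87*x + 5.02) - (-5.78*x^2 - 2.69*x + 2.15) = 9.85*x^2 + 6.56*x + 2.87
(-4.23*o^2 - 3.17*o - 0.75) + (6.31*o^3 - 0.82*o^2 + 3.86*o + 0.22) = 6.31*o^3 - 5.05*o^2 + 0.69*o - 0.53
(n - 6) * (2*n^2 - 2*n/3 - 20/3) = 2*n^3 - 38*n^2/3 - 8*n/3 + 40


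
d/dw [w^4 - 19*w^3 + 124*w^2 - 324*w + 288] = 4*w^3 - 57*w^2 + 248*w - 324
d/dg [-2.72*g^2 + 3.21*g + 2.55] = 3.21 - 5.44*g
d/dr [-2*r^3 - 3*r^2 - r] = -6*r^2 - 6*r - 1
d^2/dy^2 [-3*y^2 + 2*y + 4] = -6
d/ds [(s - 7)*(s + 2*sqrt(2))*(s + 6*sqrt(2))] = 3*s^2 - 14*s + 16*sqrt(2)*s - 56*sqrt(2) + 24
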